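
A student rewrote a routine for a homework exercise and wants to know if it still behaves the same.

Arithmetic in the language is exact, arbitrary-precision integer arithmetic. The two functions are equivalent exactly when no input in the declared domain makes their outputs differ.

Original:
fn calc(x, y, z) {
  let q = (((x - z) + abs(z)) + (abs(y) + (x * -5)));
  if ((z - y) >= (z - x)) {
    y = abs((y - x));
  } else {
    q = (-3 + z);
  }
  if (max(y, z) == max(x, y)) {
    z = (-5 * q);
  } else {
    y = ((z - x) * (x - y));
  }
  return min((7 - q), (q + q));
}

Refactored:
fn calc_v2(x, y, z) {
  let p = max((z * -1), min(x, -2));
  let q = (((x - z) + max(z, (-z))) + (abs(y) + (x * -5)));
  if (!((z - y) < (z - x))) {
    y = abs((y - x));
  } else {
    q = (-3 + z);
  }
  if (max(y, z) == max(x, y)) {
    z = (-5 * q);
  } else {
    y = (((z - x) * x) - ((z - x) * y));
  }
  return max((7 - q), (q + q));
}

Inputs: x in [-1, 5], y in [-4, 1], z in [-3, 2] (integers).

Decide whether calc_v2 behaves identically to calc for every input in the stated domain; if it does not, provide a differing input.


At x=-1, y=-4, z=-3: calc gives -7, calc_v2 gives 28.
verdict: not equivalent; witness: x=-1, y=-4, z=-3


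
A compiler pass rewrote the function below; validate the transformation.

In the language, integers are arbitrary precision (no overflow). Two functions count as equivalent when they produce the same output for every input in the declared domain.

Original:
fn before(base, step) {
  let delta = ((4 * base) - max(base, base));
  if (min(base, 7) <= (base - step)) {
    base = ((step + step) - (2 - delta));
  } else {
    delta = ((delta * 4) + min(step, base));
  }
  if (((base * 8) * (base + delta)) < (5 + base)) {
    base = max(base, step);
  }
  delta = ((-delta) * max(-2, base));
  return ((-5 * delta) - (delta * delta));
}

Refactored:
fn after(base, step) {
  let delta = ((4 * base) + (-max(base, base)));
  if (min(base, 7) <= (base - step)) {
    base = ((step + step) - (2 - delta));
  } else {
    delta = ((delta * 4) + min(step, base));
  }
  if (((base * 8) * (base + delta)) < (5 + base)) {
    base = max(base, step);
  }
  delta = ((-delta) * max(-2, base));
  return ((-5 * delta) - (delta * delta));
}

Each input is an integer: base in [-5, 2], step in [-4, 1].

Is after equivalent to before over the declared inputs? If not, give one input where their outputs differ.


Comparing the listings, the differences include: arithmetic usage differs.
One worked example (base=-5, step=1) — before: delta := -15 | (min(base, 7) <= (base - step)): false | delta := -65 | (((base * 8) * (base + delta)) < (5 + base)): false | delta := -130 | result -16250; after: delta := -15 | (min(base, 7) <= (base - step)): false | delta := -65 | (((base * 8) * (base + delta)) < (5 + base)): false | delta := -130 | result -16250; agreement on -16250.
An exhaustive pass over the 48 declared inputs shows identical outputs.
verdict: equivalent


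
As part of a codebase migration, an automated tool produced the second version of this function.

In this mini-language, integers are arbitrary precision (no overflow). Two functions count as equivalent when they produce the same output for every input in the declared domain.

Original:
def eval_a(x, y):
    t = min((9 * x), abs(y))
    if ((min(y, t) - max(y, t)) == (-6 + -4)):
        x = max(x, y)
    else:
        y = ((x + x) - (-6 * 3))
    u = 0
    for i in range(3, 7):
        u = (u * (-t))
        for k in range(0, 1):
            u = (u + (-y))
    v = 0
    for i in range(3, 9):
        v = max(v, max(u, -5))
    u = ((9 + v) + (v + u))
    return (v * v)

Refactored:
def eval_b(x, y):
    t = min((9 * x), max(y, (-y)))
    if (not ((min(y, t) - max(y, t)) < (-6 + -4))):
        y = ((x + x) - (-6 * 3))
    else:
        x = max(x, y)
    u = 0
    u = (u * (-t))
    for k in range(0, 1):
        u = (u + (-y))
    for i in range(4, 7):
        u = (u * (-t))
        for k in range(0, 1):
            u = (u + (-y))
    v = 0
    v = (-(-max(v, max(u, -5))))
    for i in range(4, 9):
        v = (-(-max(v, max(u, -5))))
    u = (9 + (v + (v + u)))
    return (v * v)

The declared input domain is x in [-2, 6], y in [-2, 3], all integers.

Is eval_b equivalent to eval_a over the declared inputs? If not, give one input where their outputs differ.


Take x=-2, y=-2.
eval_a: t becomes -18; next ((min(y, t) - max(y, t)) == (-6 + -4)) evaluates to false; next y becomes 14; next u becomes 0; next at i=3:; next u becomes 0; next at k=0:; next u becomes -14; next at i=4:; next u becomes -252; next at k=0:; next u becomes -266; next at i=5:; next u becomes -4788; next at k=0:; next u becomes -4802; next at i=6:; next u becomes -86436; next at k=0:; next u becomes -86450; next v becomes 0; next at i=3:; next v becomes 0; next at i=4:; next v becomes 0; next at i=5:; next v becomes 0; next at i=6:; next v becomes 0; next at i=7:; next v becomes 0; next at i=8:; next v becomes 0; next u becomes -86441; next final value 0
eval_b: t becomes -18; next (not ((min(y, t) - max(y, t)) < (-6 + -4))) evaluates to false; next x becomes -2; next u becomes 0; next u becomes 0; next at k=0:; next u becomes 2; next at i=4:; next u becomes 36; next at k=0:; next u becomes 38; next at i=5:; next u becomes 684; next at k=0:; next u becomes 686; next at i=6:; next u becomes 12348; next at k=0:; next u becomes 12350; next v becomes 0; next v becomes 12350; next at i=4:; next v becomes 12350; next at i=5:; next v becomes 12350; next at i=6:; next v becomes 12350; next at i=7:; next v becomes 12350; next at i=8:; next v becomes 12350; next u becomes 37059; next final value 152522500
0 against 152522500: the behavior changed.
verdict: not equivalent; witness: x=-2, y=-2


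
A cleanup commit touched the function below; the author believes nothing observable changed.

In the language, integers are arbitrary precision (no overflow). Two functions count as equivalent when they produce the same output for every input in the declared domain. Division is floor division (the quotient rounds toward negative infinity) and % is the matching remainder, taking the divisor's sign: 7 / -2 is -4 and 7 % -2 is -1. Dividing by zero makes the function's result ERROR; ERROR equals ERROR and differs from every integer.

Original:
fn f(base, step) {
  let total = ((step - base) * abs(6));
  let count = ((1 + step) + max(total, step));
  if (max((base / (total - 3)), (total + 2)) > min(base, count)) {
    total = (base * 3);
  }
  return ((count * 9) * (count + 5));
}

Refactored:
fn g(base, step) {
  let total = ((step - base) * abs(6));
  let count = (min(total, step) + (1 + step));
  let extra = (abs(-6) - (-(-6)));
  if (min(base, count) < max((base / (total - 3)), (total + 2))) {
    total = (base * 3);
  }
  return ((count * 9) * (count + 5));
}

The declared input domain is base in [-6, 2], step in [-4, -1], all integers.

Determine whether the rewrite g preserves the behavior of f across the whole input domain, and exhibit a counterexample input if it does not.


At base=-6, step=-4: f gives 1134, g gives 126.
verdict: not equivalent; witness: base=-6, step=-4


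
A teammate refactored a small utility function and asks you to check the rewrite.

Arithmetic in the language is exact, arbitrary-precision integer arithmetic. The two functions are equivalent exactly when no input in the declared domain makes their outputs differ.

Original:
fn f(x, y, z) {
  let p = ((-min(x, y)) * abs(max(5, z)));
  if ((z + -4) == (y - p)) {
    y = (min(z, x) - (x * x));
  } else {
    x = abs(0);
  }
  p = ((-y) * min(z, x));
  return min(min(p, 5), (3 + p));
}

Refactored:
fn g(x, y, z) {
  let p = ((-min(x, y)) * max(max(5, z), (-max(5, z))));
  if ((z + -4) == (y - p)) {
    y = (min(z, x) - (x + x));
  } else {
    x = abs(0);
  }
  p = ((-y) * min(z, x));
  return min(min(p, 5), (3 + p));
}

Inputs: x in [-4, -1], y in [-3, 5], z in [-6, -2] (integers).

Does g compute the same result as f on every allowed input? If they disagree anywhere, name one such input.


Evaluate both at x=-3, y=5, z=-6.
f: p = 15; ((z + -4) == (y - p)) -> true; y = -15; p = -90; return -90
g: p = 15; ((z + -4) == (y - p)) -> true; y = 0; p = 0; return 0
-90 != 0, so the rewrite changes behavior.
verdict: not equivalent; witness: x=-3, y=5, z=-6


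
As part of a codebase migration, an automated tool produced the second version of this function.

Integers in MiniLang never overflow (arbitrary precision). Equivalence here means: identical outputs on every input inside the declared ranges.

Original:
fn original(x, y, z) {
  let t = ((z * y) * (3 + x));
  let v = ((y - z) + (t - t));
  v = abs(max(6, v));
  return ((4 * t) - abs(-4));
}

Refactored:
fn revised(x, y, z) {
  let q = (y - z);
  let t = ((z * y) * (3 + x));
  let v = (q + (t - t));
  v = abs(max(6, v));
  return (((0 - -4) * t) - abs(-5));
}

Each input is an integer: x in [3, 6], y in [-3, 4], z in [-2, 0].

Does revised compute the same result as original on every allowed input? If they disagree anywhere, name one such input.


Evaluate both at x=3, y=-3, z=-2.
original: t=36, then v=-1, then v=6, then returns 140
revised: q=-1, then t=36, then v=-1, then v=6, then returns 139
140 against 139: the behavior changed.
verdict: not equivalent; witness: x=3, y=-3, z=-2


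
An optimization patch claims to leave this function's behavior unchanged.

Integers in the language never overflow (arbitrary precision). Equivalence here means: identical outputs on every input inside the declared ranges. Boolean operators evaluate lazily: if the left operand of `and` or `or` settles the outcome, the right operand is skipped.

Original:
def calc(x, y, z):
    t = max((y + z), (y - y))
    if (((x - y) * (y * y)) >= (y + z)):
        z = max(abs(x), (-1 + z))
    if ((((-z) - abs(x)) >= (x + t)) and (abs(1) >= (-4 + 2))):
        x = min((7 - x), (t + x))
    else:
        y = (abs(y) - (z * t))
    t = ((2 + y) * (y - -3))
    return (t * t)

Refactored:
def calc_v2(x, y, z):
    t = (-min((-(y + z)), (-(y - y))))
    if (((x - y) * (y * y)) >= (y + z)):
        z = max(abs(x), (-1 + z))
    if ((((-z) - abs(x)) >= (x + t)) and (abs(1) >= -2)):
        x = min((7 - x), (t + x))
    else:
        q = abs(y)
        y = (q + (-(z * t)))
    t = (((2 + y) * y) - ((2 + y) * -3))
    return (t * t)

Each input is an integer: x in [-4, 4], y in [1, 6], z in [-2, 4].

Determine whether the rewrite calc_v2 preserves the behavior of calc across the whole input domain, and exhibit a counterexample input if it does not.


Differences: constant usage differs, min/max/abs usage differs, local variable names differ, statement counts differ, arithmetic usage differs — yet all 378 inputs agree.
verdict: equivalent


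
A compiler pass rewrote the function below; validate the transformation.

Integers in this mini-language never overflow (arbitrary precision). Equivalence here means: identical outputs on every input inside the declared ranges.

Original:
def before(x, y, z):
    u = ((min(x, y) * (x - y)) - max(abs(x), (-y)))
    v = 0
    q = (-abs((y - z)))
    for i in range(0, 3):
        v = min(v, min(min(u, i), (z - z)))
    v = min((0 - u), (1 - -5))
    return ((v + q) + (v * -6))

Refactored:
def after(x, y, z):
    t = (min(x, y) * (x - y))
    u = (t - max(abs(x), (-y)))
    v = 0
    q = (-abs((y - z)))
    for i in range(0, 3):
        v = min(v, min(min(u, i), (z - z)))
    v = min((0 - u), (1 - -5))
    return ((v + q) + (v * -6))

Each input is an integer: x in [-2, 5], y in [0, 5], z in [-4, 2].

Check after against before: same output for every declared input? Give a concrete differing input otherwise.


Changes here: statement counts differ, local variable names differ; the full 336-point sweep finds no disagreement.
verdict: equivalent


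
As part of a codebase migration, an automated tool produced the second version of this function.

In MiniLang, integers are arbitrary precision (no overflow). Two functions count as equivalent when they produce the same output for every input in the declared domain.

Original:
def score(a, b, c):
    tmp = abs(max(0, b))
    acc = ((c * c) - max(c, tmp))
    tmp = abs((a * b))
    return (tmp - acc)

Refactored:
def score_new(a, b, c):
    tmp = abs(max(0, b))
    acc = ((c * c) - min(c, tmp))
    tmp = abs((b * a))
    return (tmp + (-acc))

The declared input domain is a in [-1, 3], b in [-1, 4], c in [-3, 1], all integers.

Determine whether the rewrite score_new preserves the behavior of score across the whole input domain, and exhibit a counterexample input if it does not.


There is a counterexample at a=-1, b=-1, c=-3: -8 on one side, -11 on the other.
score: tmp=0, then acc=9, then tmp=1, then returns -8
score_new: tmp=0, then acc=12, then tmp=1, then returns -11
verdict: not equivalent; witness: a=-1, b=-1, c=-3


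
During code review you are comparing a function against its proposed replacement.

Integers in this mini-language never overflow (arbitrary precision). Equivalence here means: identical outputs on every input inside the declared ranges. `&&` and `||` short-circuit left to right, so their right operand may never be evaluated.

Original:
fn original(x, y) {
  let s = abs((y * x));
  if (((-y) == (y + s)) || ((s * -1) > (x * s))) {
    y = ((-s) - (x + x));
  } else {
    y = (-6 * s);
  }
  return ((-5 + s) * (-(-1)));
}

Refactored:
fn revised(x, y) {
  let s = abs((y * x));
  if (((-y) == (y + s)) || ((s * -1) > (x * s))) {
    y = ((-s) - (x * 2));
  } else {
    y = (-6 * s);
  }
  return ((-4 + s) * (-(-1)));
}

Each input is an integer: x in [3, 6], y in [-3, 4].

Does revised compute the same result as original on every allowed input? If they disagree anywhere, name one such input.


Consider the input x=3, y=-3.
original: s := 9 | (((-y) == (y + s)) || ((s * -1) > (x * s))): false | y := -54 | result 4
revised: s := 9 | (((-y) == (y + s)) || ((s * -1) > (x * s))): false | y := -54 | result 5
4 against 5: the behavior changed.
verdict: not equivalent; witness: x=3, y=-3


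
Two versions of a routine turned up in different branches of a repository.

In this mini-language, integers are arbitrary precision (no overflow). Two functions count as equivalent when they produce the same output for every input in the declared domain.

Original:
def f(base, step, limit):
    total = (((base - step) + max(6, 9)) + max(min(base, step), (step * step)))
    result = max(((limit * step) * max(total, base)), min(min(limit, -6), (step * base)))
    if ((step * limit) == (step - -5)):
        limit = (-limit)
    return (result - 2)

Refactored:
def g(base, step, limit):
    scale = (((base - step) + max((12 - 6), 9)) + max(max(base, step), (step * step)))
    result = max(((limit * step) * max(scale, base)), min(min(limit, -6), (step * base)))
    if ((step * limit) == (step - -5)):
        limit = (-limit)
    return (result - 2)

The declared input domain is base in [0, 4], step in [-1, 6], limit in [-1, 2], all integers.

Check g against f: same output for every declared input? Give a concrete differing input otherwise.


The rewrite breaks on base=2, step=-1, limit=-1, where the results are 11 and 12.
f: total becomes 13; next result becomes 13; next ((step * limit) == (step - -5)) evaluates to false; next final value 11
g: scale becomes 14; next result becomes 14; next ((step * limit) == (step - -5)) evaluates to false; next final value 12
verdict: not equivalent; witness: base=2, step=-1, limit=-1


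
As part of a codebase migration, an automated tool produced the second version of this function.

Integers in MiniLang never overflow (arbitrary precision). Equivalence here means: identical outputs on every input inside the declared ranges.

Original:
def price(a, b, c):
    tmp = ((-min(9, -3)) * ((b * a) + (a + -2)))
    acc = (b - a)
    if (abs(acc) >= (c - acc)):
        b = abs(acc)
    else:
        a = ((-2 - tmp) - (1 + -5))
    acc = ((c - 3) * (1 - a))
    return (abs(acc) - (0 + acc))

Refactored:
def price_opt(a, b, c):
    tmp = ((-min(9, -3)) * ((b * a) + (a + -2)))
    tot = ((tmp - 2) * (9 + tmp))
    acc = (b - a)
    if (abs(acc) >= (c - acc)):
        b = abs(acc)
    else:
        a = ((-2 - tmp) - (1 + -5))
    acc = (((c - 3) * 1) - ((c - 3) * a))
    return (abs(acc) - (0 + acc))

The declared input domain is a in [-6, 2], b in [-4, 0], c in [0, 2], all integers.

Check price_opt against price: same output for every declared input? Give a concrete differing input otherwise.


A substantive addition is an assignment to `tot` whose value nothing reads; no result depends on it; all 135 inputs agree.
verdict: equivalent


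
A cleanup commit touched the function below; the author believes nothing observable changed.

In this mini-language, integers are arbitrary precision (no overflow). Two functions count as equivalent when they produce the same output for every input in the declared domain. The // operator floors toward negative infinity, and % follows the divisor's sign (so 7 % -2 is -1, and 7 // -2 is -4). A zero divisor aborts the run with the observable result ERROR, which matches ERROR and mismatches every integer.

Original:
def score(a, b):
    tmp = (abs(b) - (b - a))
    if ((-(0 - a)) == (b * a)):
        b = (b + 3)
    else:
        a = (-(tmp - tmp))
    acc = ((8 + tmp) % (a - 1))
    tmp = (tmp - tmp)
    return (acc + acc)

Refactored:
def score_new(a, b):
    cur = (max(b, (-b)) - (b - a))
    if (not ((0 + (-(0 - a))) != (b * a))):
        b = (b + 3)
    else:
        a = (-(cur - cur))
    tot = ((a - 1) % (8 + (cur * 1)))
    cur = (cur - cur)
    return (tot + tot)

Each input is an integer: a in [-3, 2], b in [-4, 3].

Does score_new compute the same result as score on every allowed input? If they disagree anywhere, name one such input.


Evaluate both at a=-3, b=-4.
score: tmp = 5; ((-(0 - a)) == (b * a)) -> false; a = 0; acc = 0; tmp = 0; return 0
score_new: cur = 5; (not ((0 + (-(0 - a))) != (b * a))) -> false; a = 0; tot = 12; cur = 0; return 24
0 against 24: the behavior changed.
verdict: not equivalent; witness: a=-3, b=-4


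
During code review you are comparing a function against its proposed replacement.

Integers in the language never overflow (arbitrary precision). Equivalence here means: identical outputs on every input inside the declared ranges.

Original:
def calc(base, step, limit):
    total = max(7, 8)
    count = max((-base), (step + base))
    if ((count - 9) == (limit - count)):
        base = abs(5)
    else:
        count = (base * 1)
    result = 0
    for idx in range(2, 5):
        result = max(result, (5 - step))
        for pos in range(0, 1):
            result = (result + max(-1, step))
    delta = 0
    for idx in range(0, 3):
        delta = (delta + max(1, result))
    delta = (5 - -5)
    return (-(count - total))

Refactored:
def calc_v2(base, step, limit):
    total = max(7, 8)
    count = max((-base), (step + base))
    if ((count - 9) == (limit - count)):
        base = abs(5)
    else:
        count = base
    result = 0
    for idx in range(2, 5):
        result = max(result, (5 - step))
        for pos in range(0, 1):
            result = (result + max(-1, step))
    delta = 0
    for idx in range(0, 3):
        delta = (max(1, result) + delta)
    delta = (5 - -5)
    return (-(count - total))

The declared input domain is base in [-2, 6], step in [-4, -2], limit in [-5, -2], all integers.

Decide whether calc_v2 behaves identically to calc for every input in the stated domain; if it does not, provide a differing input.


Reading the diff, among the changes: arithmetic usage differs; constant usage differs.
One worked example (base=-1, step=-2, limit=-4) — calc: total = 8; count = 1; ((count - 9) == (limit - count)) -> false; count = -1; result = 0; [idx=2]; result = 7; [pos=0]; result = 6; [idx=3]; result = 7; [pos=0]; result = 6; [idx=4]; result = 7; [pos=0]; result = 6; delta = 0; [idx=0]; delta = 6; [idx=1]; delta = 12; [idx=2]; delta = 18; delta = 10; return 9; calc_v2: total = 8; count = 1; ((count - 9) == (limit - count)) -> false; count = -1; result = 0; [idx=2]; result = 7; [pos=0]; result = 6; [idx=3]; result = 7; [pos=0]; result = 6; [idx=4]; result = 7; [pos=0]; result = 6; delta = 0; [idx=0]; delta = 6; [idx=1]; delta = 12; [idx=2]; delta = 18; delta = 10; return 9; agreement on 9.
Every one of the 108 inputs gives matching results.
verdict: equivalent


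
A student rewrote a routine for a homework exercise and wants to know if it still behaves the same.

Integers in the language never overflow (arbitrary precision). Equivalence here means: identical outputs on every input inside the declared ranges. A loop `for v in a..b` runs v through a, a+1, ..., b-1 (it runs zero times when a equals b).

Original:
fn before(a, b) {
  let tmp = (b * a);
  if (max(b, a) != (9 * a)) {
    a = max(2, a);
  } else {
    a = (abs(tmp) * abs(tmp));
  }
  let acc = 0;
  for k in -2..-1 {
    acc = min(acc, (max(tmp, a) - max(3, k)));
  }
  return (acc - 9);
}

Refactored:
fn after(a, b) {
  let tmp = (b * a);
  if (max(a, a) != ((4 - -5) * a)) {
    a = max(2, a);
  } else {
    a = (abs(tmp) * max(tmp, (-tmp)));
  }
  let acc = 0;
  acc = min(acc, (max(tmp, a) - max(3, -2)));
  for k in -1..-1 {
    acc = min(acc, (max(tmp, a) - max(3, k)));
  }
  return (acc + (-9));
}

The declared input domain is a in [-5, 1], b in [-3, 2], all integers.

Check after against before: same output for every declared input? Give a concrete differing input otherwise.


Take a=0, b=1.
before: tmp becomes 0; next (max(b, a) != (9 * a)) evaluates to true; next a becomes 2; next acc becomes 0; next at k=-2:; next acc becomes -1; next final value -10
after: tmp becomes 0; next (max(a, a) != ((4 - -5) * a)) evaluates to false; next a becomes 0; next acc becomes 0; next acc becomes -3; next k never enters its loop body; next final value -12
-10 against -12: the behavior changed.
verdict: not equivalent; witness: a=0, b=1


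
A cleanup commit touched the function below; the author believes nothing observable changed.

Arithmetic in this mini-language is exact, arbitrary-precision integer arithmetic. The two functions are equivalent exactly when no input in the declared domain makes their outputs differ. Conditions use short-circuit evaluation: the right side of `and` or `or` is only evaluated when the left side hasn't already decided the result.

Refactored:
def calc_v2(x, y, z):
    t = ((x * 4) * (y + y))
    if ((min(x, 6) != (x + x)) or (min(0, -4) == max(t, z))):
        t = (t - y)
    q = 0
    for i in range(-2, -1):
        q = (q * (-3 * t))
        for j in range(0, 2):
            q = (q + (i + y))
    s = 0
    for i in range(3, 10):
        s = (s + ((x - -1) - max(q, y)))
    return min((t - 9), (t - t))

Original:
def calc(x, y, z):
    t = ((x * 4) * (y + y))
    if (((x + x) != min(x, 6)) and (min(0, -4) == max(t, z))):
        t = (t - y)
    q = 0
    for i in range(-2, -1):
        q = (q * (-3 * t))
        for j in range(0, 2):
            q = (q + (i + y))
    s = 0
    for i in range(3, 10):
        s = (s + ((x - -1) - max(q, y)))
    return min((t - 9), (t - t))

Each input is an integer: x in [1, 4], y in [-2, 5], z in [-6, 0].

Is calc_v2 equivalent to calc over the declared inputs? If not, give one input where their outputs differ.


Take x=1, y=-2, z=-6.
calc: t becomes -16; next (((x + x) != min(x, 6)) and (min(0, -4) == max(t, z))) evaluates to false; next q becomes 0; next at i=-2:; next q becomes 0; next at j=0:; next q becomes -4; next at j=1:; next q becomes -8; next s becomes 0; next at i=3:; next s becomes 4; next at i=4:; next s becomes 8; next at i=5:; next s becomes 12; next at i=6:; next s becomes 16; next at i=7:; next s becomes 20; next at i=8:; next s becomes 24; next at i=9:; next s becomes 28; next final value -25
calc_v2: t becomes -16; next ((min(x, 6) != (x + x)) or (min(0, -4) == max(t, z))) evaluates to true; next t becomes -14; next q becomes 0; next at i=-2:; next q becomes 0; next at j=0:; next q becomes -4; next at j=1:; next q becomes -8; next s becomes 0; next at i=3:; next s becomes 4; next at i=4:; next s becomes 8; next at i=5:; next s becomes 12; next at i=6:; next s becomes 16; next at i=7:; next s becomes 20; next at i=8:; next s becomes 24; next at i=9:; next s becomes 28; next final value -23
-25 != -23, so the rewrite changes behavior.
verdict: not equivalent; witness: x=1, y=-2, z=-6


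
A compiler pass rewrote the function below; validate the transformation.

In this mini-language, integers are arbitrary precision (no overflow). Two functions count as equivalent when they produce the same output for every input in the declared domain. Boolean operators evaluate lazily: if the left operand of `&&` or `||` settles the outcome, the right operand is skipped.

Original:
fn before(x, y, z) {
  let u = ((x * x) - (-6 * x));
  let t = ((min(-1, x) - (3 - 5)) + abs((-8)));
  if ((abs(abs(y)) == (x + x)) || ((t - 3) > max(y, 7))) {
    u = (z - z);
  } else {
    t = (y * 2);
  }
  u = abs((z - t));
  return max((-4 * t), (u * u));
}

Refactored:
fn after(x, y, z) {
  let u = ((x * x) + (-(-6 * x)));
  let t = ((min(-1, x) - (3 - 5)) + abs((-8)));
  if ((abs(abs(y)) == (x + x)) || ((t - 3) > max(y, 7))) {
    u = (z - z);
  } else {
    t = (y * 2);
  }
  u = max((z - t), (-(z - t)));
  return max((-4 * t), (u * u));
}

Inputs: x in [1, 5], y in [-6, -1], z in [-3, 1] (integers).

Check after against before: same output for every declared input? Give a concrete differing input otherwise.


Equivalent — the differences include arithmetic usage differs, and min/max/abs usage differs, yet no declared input distinguishes the two.
As a probe, take x=2, y=-6, z=-3: before runs u becomes 16; next t becomes 9; next ((abs(abs(y)) == (x + x)) || ((t - 3) > max(y, 7))) evaluates to false; next t becomes -12; next u becomes 9; next final value 81; after runs u becomes 16; next t becomes 9; next ((abs(abs(y)) == (x + x)) || ((t - 3) > max(y, 7))) evaluates to false; next t becomes -12; next u becomes 9; next final value 81; both end at 81.
Sweeping the whole domain (150 inputs) finds no disagreement.
verdict: equivalent


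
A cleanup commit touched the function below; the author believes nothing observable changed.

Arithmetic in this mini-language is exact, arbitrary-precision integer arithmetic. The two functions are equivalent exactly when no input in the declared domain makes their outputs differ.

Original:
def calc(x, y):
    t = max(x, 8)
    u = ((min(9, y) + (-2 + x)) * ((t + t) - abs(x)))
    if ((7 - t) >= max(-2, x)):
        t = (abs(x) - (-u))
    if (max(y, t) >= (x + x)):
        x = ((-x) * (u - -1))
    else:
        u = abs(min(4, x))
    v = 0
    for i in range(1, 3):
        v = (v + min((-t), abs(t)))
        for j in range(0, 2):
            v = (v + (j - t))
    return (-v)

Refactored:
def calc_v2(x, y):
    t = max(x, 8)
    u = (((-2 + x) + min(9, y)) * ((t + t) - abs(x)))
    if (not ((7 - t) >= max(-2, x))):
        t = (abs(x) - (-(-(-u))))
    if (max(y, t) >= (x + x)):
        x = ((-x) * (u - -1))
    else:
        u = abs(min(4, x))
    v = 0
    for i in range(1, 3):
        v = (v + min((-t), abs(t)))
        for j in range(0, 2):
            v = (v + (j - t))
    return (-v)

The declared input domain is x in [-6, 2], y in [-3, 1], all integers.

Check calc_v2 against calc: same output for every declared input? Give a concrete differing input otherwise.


Take x=-6, y=-3.
calc: t = 8; u = -110; ((7 - t) >= max(-2, x)) -> true; t = -104; (max(y, t) >= (x + x)) -> true; x = -654; v = 0; [i=1]; v = 104; [j=0]; v = 208; [j=1]; v = 313; [i=2]; v = 417; [j=0]; v = 521; [j=1]; v = 626; return -626
calc_v2: t = 8; u = -110; (not ((7 - t) >= max(-2, x))) -> false; (max(y, t) >= (x + x)) -> true; x = -654; v = 0; [i=1]; v = -8; [j=0]; v = -16; [j=1]; v = -23; [i=2]; v = -31; [j=0]; v = -39; [j=1]; v = -46; return 46
-626 against 46: the behavior changed.
verdict: not equivalent; witness: x=-6, y=-3


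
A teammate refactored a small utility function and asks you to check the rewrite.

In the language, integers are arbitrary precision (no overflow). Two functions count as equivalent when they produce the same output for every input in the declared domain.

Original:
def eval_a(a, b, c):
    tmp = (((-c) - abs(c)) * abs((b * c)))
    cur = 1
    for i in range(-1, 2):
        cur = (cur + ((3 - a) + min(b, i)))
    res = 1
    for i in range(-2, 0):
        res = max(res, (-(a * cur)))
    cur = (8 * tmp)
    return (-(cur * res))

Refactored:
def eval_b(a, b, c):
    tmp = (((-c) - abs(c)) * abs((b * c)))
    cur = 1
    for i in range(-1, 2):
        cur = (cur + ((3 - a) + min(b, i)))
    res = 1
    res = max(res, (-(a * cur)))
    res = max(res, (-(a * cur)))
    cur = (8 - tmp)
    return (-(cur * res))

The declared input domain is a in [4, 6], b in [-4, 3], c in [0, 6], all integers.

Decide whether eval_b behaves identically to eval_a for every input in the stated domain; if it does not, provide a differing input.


Input a=4, b=-4, c=0: 0 from eval_a versus -448 from eval_b.
verdict: not equivalent; witness: a=4, b=-4, c=0


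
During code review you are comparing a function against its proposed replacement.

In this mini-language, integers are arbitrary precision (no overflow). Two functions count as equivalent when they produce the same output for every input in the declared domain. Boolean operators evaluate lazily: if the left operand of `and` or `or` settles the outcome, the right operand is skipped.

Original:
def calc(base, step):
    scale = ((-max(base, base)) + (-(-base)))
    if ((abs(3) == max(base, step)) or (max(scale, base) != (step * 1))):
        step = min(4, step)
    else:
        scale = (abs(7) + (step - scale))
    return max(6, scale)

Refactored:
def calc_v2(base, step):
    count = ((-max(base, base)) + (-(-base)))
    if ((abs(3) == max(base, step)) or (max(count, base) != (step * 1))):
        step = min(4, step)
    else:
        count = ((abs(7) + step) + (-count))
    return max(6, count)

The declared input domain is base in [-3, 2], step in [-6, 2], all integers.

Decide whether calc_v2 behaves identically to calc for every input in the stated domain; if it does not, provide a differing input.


Although local variable names differ, and arithmetic usage differs, 54/54 inputs agree.
verdict: equivalent


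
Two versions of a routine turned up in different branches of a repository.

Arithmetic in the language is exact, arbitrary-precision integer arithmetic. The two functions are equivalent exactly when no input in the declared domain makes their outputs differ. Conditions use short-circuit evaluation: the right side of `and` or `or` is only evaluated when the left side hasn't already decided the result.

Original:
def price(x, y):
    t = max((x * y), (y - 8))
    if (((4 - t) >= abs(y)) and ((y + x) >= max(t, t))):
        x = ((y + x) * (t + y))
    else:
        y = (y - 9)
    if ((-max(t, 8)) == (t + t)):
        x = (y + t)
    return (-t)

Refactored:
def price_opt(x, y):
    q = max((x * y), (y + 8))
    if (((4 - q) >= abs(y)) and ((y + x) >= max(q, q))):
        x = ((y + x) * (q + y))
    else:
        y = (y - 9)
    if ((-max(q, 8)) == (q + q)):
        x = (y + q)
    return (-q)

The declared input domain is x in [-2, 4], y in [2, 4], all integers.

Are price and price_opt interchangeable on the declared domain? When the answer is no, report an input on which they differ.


Evaluate both at x=-2, y=2.
price: t = -4; (((4 - t) >= abs(y)) and ((y + x) >= max(t, t))) -> true; x = 0; ((-max(t, 8)) == (t + t)) -> true; x = -2; return 4
price_opt: q = 10; (((4 - q) >= abs(y)) and ((y + x) >= max(q, q))) -> false; y = -7; ((-max(q, 8)) == (q + q)) -> false; return -10
4 != -10, so the rewrite changes behavior.
verdict: not equivalent; witness: x=-2, y=2


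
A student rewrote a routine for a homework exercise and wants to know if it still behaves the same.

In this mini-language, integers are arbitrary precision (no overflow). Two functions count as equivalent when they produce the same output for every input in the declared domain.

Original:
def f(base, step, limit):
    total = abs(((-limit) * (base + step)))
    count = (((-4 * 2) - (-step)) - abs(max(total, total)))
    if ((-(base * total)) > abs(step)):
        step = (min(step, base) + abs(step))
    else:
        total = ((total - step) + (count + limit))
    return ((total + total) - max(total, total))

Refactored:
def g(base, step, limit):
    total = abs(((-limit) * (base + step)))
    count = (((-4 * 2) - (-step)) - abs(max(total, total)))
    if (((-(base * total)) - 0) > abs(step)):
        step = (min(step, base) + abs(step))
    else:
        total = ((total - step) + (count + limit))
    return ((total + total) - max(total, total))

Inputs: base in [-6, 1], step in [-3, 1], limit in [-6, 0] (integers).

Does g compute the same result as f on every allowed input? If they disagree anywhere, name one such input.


This is a faithful refactor — constant usage differs, and arithmetic usage differs, but the computed results match everywhere.
Tracing base=-3, step=1, limit=-2: f: total = 4; count = -11; ((-(base * total)) > abs(step)) -> true; step = -2; return 4 | g: total = 4; count = -11; (((-(base * total)) - 0) > abs(step)) -> true; step = -2; return 4 — matching result 4.
Across all 280 domain points the two functions coincide.
verdict: equivalent


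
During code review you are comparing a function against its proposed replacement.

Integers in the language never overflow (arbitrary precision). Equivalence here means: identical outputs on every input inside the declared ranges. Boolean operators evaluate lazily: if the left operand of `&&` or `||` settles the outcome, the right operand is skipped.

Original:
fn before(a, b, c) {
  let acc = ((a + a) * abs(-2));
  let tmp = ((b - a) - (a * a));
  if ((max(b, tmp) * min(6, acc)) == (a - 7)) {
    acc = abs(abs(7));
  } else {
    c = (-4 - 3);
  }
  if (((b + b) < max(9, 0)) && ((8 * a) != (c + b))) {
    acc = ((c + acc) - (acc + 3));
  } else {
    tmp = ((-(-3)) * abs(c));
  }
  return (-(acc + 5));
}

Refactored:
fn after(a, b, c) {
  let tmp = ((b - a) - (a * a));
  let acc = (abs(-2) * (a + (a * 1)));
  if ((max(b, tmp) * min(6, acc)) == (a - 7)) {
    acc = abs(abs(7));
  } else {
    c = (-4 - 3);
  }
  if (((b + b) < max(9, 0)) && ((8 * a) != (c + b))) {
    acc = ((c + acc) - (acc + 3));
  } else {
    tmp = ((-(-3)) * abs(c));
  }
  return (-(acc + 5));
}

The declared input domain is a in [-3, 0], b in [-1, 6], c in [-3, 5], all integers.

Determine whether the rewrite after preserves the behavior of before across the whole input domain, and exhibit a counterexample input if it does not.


Comparing the listings, the differences include: constant usage differs; arithmetic usage differs.
Spot check at a=-3, b=6, c=3 — before: acc = -12; tmp = 0; ((max(b, tmp) * min(6, acc)) == (a - 7)) -> false; c = -7; (((b + b) < max(9, 0)) && ((8 * a) != (c + b))) -> false; tmp = 21; return 7. after: tmp = 0; acc = -12; ((max(b, tmp) * min(6, acc)) == (a - 7)) -> false; c = -7; (((b + b) < max(9, 0)) && ((8 * a) != (c + b))) -> false; tmp = 21; return 7. Both give 7.
Every one of the 288 inputs gives matching results.
verdict: equivalent


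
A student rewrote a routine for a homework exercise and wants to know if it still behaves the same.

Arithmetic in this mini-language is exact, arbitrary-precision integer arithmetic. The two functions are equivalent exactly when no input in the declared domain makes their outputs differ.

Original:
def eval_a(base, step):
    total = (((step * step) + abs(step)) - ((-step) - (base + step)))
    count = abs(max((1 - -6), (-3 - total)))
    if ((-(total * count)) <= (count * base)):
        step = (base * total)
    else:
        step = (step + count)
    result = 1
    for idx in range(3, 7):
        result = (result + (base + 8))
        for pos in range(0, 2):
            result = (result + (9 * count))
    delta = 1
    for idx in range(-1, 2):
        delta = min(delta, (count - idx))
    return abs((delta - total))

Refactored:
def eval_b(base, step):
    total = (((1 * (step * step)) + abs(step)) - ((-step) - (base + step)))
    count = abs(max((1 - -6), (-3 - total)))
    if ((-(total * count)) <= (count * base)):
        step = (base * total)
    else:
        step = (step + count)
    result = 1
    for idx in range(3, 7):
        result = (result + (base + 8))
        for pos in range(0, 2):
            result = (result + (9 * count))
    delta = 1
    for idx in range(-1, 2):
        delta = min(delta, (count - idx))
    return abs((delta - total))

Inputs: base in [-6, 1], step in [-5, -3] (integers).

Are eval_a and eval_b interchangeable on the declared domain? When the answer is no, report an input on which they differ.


Behavior is preserved: although arithmetic usage differs, plus constant usage differs, the outputs never diverge.
Tracing base=-2, step=-4: eval_a: total=10, then count=7, then ((-(total * count)) <= (count * base)) is true, then step=-20, then result=1, then (idx=3), then result=7, then (pos=0), then result=70, then (pos=1), then result=133, then (idx=4), then result=139, then (pos=0), then result=202, then (pos=1), then result=265, then (idx=5), then result=271, then (pos=0), then result=334, then (pos=1), then result=397, then (idx=6), then result=403, then (pos=0), then result=466, then (pos=1), then result=529, then delta=1, then (idx=-1), then delta=1, then (idx=0), then delta=1, then (idx=1), then delta=1, then returns 9 | eval_b: total=10, then count=7, then ((-(total * count)) <= (count * base)) is true, then step=-20, then result=1, then (idx=3), then result=7, then (pos=0), then result=70, then (pos=1), then result=133, then (idx=4), then result=139, then (pos=0), then result=202, then (pos=1), then result=265, then (idx=5), then result=271, then (pos=0), then result=334, then (pos=1), then result=397, then (idx=6), then result=403, then (pos=0), then result=466, then (pos=1), then result=529, then delta=1, then (idx=-1), then delta=1, then (idx=0), then delta=1, then (idx=1), then delta=1, then returns 9 — matching result 9.
Sweeping the whole domain (24 inputs) finds no disagreement.
verdict: equivalent


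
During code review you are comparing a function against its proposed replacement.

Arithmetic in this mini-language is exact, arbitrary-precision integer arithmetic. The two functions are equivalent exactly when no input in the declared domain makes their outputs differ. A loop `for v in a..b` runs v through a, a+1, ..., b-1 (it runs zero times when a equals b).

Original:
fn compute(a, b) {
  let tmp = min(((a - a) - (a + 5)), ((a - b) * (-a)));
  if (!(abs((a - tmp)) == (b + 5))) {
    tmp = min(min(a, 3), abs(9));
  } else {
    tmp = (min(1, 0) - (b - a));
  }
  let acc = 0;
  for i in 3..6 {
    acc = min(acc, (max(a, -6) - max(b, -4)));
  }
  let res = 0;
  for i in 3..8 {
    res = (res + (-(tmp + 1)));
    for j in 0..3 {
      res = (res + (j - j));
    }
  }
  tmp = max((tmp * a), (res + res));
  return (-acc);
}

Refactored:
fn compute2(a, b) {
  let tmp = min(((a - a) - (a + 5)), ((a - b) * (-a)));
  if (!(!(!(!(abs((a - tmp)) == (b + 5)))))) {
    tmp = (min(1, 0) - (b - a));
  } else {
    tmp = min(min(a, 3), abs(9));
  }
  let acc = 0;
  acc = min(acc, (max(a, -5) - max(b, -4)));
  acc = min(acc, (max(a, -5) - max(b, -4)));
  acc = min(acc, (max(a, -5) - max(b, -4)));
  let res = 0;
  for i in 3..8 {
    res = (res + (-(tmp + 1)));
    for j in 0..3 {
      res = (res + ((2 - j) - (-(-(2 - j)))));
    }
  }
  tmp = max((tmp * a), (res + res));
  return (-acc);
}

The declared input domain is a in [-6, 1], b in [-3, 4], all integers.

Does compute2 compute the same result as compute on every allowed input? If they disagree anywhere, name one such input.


These are not equivalent — on a=-6, b=-3 the outputs split (3 vs 2).
compute: tmp := -18 | (!(abs((a - tmp)) == (b + 5))): true | tmp := -6 | acc := 0 | iter i=3: | acc := -3 | iter i=4: | acc := -3 | iter i=5: | acc := -3 | res := 0 | iter i=3: | res := 5 | iter j=0: | res := 5 | iter j=1: | res := 5 | iter j=2: | res := 5 | iter i=4: | res := 10 | iter j=0: | res := 10 | iter j=1: | res := 10 | iter j=2: | res := 10 | iter i=5: | res := 15 | iter j=0: | res := 15 | iter j=1: | res := 15 | iter j=2: | res := 15 | iter i=6: | res := 20 | iter j=0: | res := 20 | iter j=1: | res := 20 | iter j=2: | res := 20 | iter i=7: | res := 25 | iter j=0: | res := 25 | iter j=1: | res := 25 | iter j=2: | res := 25 | tmp := 50 | result 3
compute2: tmp := -18 | (!(!(!(!(abs((a - tmp)) == (b + 5)))))): false | tmp := -6 | acc := 0 | acc := -2 | acc := -2 | acc := -2 | res := 0 | iter i=3: | res := 5 | iter j=0: | res := 5 | iter j=1: | res := 5 | iter j=2: | res := 5 | iter i=4: | res := 10 | iter j=0: | res := 10 | iter j=1: | res := 10 | iter j=2: | res := 10 | iter i=5: | res := 15 | iter j=0: | res := 15 | iter j=1: | res := 15 | iter j=2: | res := 15 | iter i=6: | res := 20 | iter j=0: | res := 20 | iter j=1: | res := 20 | iter j=2: | res := 20 | iter i=7: | res := 25 | iter j=0: | res := 25 | iter j=1: | res := 25 | iter j=2: | res := 25 | tmp := 50 | result 2
verdict: not equivalent; witness: a=-6, b=-3
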